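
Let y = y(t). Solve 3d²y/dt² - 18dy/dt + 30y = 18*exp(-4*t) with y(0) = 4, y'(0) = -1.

y = 3*exp(-4*t)/25 - 304*exp(3*t)*sin(t)/25 + 97*cos(t)*exp(3*t)/25

Divide through by 3: y'' - 6y' + 10y = 6*exp(-4*t).
Characteristic equation r² - 6r + 10 = 0 has discriminant (-6)² - 4·(10) = -4 < 0, so r = 3 ± i.
Hence y_h = C1*cos(t)*exp(3*t) + C2*exp(3*t)*sin(t).
Try y_p = A*exp(-4*t). Substituting into the equation and dividing by exp(-4*t) gives A = 3/25, so y_p = 3*exp(-4*t)/25.
General solution: y = 3*exp(-4*t)/25 + C1*cos(t)*exp(3*t) + C2*exp(3*t)*sin(t).
Apply the initial conditions: y(0) = 3/25 + C1 = 4 and y'(0) = -12/25 + C2 + 3*C1 = -1. Solving gives C1 = 97/25, C2 = -304/25.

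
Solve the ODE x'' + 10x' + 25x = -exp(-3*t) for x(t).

Characteristic equation r² + 10r + 25 = 0 has discriminant (10)² - 4·(25) = 0, so r = -5 is a repeated root.
Hence x_h = (C1 + C2*t)*exp(-5*t).
Try x_p = A*exp(-3*t). Substituting into the equation and dividing by exp(-3*t) gives A = -1/4, so x_p = -exp(-3*t)/4.

x = -exp(-3*t)/4 + C1*exp(-5*t) + C2*t*exp(-5*t)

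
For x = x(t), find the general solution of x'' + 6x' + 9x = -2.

x = -2/9 + C1*exp(-3*t) + C2*t*exp(-3*t)

Characteristic equation r² + 6r + 9 = 0 has discriminant (6)² - 4·(9) = 0, so r = -3 is a repeated root.
Hence x_h = (C1 + C2*t)*exp(-3*t).
For the particular solution try x_p = A0. Substituting and matching coefficients of each power of t gives A0 = -2/9, so x_p = -2/9.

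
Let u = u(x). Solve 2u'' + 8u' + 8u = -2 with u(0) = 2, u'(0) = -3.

u = -1/4 + 9*exp(-2*x)/4 + 3*x*exp(-2*x)/2

Divide through by 2: u'' + 4u' + 4u = -1.
Characteristic equation r² + 4r + 4 = 0 has discriminant (4)² - 4·(4) = 0, so r = -2 is a repeated root.
Hence u_h = (C1 + C2*x)*exp(-2*x).
For the particular solution try u_p = A0. Substituting and matching coefficients of each power of x gives A0 = -1/4, so u_p = -1/4.
General solution: u = -1/4 + C1*exp(-2*x) + C2*x*exp(-2*x).
Apply the initial conditions: u(0) = -1/4 + C1 = 2 and u'(0) = C2 - 2*C1 = -3. Solving gives C1 = 9/4, C2 = 3/2.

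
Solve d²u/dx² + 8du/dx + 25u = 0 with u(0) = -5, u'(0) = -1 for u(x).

Characteristic equation r² + 8r + 25 = 0 has discriminant (8)² - 4·(25) = -36 < 0, so r = -4 ± 3i.
Hence u_h = C1*cos(3*x)*exp(-4*x) + C2*exp(-4*x)*sin(3*x).
Apply the initial conditions: u(0) = C1 = -5 and u'(0) = -4*C1 + 3*C2 = -1. Solving gives C1 = -5, C2 = -7.

u = -7*exp(-4*x)*sin(3*x) - 5*cos(3*x)*exp(-4*x)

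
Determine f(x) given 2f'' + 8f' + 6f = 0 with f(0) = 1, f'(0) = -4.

f = -exp(-x)/2 + 3*exp(-3*x)/2

Divide through by 2: f'' + 4f' + 3f = 0.
Characteristic equation r² + 4r + 3 = 0 factors as (r + 3)(r + 1) = 0, so r = -3, -1.
Hence f_h = C1*exp(-3*x) + C2*exp(-x).
Apply the initial conditions: f(0) = C1 + C2 = 1 and f'(0) = -C2 - 3*C1 = -4. Solving gives C1 = 3/2, C2 = -1/2.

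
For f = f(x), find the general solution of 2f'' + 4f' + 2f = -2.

f = -1 + C1*exp(-x) + C2*x*exp(-x)

Divide through by 2: f'' + 2f' + f = -1.
Characteristic equation r² + 2r + 1 = 0 has discriminant (2)² - 4·(1) = 0, so r = -1 is a repeated root.
Hence f_h = (C1 + C2*x)*exp(-x).
For the particular solution try f_p = A0. Substituting and matching coefficients of each power of x gives A0 = -1, so f_p = -1.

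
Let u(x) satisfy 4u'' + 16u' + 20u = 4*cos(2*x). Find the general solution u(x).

Divide through by 4: u'' + 4u' + 5u = cos(2*x).
Characteristic equation r² + 4r + 5 = 0 has discriminant (4)² - 4·(5) = -4 < 0, so r = -2 ± i.
Hence u_h = C1*cos(x)*exp(-2*x) + C2*exp(-2*x)*sin(x).
Try u_p = A*cos(2*x) + B*sin(2*x). Substituting and equating the coefficients of cos(2x) and sin(2x) gives A = 1/65, B = 8/65, so u_p = cos(2*x)/65 + 8*sin(2*x)/65.

u = cos(2*x)/65 + 8*sin(2*x)/65 + C1*cos(x)*exp(-2*x) + C2*exp(-2*x)*sin(x)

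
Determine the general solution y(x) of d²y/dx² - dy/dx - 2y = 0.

y = C1*exp(2*x) + C2*exp(-x)

Characteristic equation r² - r - 2 = 0 factors as (r - 2)(r + 1) = 0, so r = 2, -1.
Hence y_h = C1*exp(2*x) + C2*exp(-x).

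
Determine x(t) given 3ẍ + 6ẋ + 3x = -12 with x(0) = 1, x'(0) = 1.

x = -4 + 5*exp(-t) + 6*t*exp(-t)

Divide through by 3: x'' + 2x' + x = -4.
Characteristic equation r² + 2r + 1 = 0 has discriminant (2)² - 4·(1) = 0, so r = -1 is a repeated root.
Hence x_h = (C1 + C2*t)*exp(-t).
For the particular solution try x_p = A0. Substituting and matching coefficients of each power of t gives A0 = -4, so x_p = -4.
General solution: x = -4 + C1*exp(-t) + C2*t*exp(-t).
Apply the initial conditions: x(0) = -4 + C1 = 1 and x'(0) = C2 - C1 = 1. Solving gives C1 = 5, C2 = 6.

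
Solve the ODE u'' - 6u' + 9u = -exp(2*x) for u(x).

u = -exp(2*x) + C1*exp(3*x) + C2*x*exp(3*x)

Characteristic equation r² - 6r + 9 = 0 has discriminant (-6)² - 4·(9) = 0, so r = 3 is a repeated root.
Hence u_h = (C1 + C2*x)*exp(3*x).
Try u_p = A*exp(2*x). Substituting into the equation and dividing by exp(2*x) gives A = -1, so u_p = -exp(2*x).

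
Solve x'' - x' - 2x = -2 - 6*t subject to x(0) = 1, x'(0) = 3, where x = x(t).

Characteristic equation r² - r - 2 = 0 factors as (r + 1)(r - 2) = 0, so r = -1, 2.
Hence x_h = C1*exp(-t) + C2*exp(2*t).
For the particular solution try x_p = A0 + A1*t. Substituting and matching coefficients of each power of t gives A0 = -1/2, A1 = 3, so x_p = -1/2 + 3*t.
General solution: x = -1/2 + 3*t + C1*exp(-t) + C2*exp(2*t).
Apply the initial conditions: x(0) = -1/2 + C1 + C2 = 1 and x'(0) = 3 - C1 + 2*C2 = 3. Solving gives C1 = 1, C2 = 1/2.

x = -1/2 + exp(2*t)/2 + 3*t + exp(-t)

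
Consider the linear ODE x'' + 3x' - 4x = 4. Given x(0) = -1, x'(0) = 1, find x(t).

x = -1 - exp(-4*t)/5 + exp(t)/5

Characteristic equation r² + 3r - 4 = 0 factors as (r - 1)(r + 4) = 0, so r = 1, -4.
Hence x_h = C1*exp(t) + C2*exp(-4*t).
For the particular solution try x_p = A0. Substituting and matching coefficients of each power of t gives A0 = -1, so x_p = -1.
General solution: x = -1 + C1*exp(t) + C2*exp(-4*t).
Apply the initial conditions: x(0) = -1 + C1 + C2 = -1 and x'(0) = C1 - 4*C2 = 1. Solving gives C1 = 1/5, C2 = -1/5.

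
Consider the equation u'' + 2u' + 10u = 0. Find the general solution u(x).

Characteristic equation r² + 2r + 10 = 0 has discriminant (2)² - 4·(10) = -36 < 0, so r = -1 ± 3i.
Hence u_h = C1*cos(3*x)*exp(-x) + C2*exp(-x)*sin(3*x).

u = C1*cos(3*x)*exp(-x) + C2*exp(-x)*sin(3*x)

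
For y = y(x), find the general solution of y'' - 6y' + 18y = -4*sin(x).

y = -68*sin(x)/325 - 24*cos(x)/325 + C1*cos(3*x)*exp(3*x) + C2*exp(3*x)*sin(3*x)

Characteristic equation r² - 6r + 18 = 0 has discriminant (-6)² - 4·(18) = -36 < 0, so r = 3 ± 3i.
Hence y_h = C1*cos(3*x)*exp(3*x) + C2*exp(3*x)*sin(3*x).
Try y_p = A*cos(x) + B*sin(x). Substituting and equating the coefficients of cos(x) and sin(x) gives A = -24/325, B = -68/325, so y_p = -68*sin(x)/325 - 24*cos(x)/325.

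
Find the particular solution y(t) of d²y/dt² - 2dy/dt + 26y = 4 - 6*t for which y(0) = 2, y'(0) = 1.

y = 23/169 - 3*t/13 - 107*exp(t)*sin(5*t)/845 + 315*cos(5*t)*exp(t)/169

Characteristic equation r² - 2r + 26 = 0 has discriminant (-2)² - 4·(26) = -100 < 0, so r = 1 ± 5i.
Hence y_h = C1*cos(5*t)*exp(t) + C2*exp(t)*sin(5*t).
For the particular solution try y_p = A0 + A1*t. Substituting and matching coefficients of each power of t gives A0 = 23/169, A1 = -3/13, so y_p = 23/169 - 3*t/13.
General solution: y = 23/169 - 3*t/13 + C1*cos(5*t)*exp(t) + C2*exp(t)*sin(5*t).
Apply the initial conditions: y(0) = 23/169 + C1 = 2 and y'(0) = -3/13 + C1 + 5*C2 = 1. Solving gives C1 = 315/169, C2 = -107/845.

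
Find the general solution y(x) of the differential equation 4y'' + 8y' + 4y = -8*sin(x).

y = C1*exp(-x) + C2*x*exp(-x) + cos(x)

Divide through by 4: y'' + 2y' + y = -2*sin(x).
Characteristic equation r² + 2r + 1 = 0 has discriminant (2)² - 4·(1) = 0, so r = -1 is a repeated root.
Hence y_h = (C1 + C2*x)*exp(-x).
Try y_p = A*cos(x) + B*sin(x). Substituting and equating the coefficients of cos(x) and sin(x) gives A = 1, B = 0, so y_p = cos(x).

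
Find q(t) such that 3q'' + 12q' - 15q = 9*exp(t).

Divide through by 3: q'' + 4q' - 5q = 3*exp(t).
Characteristic equation r² + 4r - 5 = 0 factors as (r - 1)(r + 5) = 0, so r = 1, -5.
Hence q_h = C1*exp(t) + C2*exp(-5*t).
Since exp(t) solves the homogeneous equation (r = 1 is a root of multiplicity 1), multiply the trial by t. Try q_p = A*t*exp(t). Substituting into the equation and dividing by exp(t) gives A = 1/2, so q_p = t*exp(t)/2.

q = C1*exp(t) + C2*exp(-5*t) + t*exp(t)/2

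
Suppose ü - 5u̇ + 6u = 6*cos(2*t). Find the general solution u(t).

Characteristic equation r² - 5r + 6 = 0 factors as (r - 2)(r - 3) = 0, so r = 2, 3.
Hence u_h = C1*exp(2*t) + C2*exp(3*t).
Try u_p = A*cos(2*t) + B*sin(2*t). Substituting and equating the coefficients of cos(2t) and sin(2t) gives A = 3/26, B = -15/26, so u_p = -15*sin(2*t)/26 + 3*cos(2*t)/26.

u = -15*sin(2*t)/26 + 3*cos(2*t)/26 + C1*exp(2*t) + C2*exp(3*t)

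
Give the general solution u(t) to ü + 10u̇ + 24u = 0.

Characteristic equation r² + 10r + 24 = 0 factors as (r + 6)(r + 4) = 0, so r = -6, -4.
Hence u_h = C1*exp(-6*t) + C2*exp(-4*t).

u = C1*exp(-6*t) + C2*exp(-4*t)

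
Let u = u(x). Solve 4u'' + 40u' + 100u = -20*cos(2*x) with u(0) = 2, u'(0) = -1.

Divide through by 4: u'' + 10u' + 25u = -5*cos(2*x).
Characteristic equation r² + 10r + 25 = 0 has discriminant (10)² - 4·(25) = 0, so r = -5 is a repeated root.
Hence u_h = (C1 + C2*x)*exp(-5*x).
Try u_p = A*cos(2*x) + B*sin(2*x). Substituting and equating the coefficients of cos(2x) and sin(2x) gives A = -105/841, B = -100/841, so u_p = -105*cos(2*x)/841 - 100*sin(2*x)/841.
General solution: u = -105*cos(2*x)/841 - 100*sin(2*x)/841 + C1*exp(-5*x) + C2*x*exp(-5*x).
Apply the initial conditions: u(0) = -105/841 + C1 = 2 and u'(0) = -200/841 + C2 - 5*C1 = -1. Solving gives C1 = 1787/841, C2 = 286/29.

u = -105*cos(2*x)/841 - 100*sin(2*x)/841 + 1787*exp(-5*x)/841 + 286*x*exp(-5*x)/29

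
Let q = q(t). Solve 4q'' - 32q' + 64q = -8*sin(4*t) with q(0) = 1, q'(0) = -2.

Divide through by 4: q'' - 8q' + 16q = -2*sin(4*t).
Characteristic equation r² - 8r + 16 = 0 has discriminant (-8)² - 4·(16) = 0, so r = 4 is a repeated root.
Hence q_h = (C1 + C2*t)*exp(4*t).
Try q_p = A*cos(4*t) + B*sin(4*t). Substituting and equating the coefficients of cos(4t) and sin(4t) gives A = -1/16, B = 0, so q_p = -cos(4*t)/16.
General solution: q = -cos(4*t)/16 + C1*exp(4*t) + C2*t*exp(4*t).
Apply the initial conditions: q(0) = -1/16 + C1 = 1 and q'(0) = C2 + 4*C1 = -2. Solving gives C1 = 17/16, C2 = -25/4.

q = -cos(4*t)/16 + 17*exp(4*t)/16 - 25*t*exp(4*t)/4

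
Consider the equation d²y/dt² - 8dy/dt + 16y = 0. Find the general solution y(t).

y = C1*exp(4*t) + C2*t*exp(4*t)

Characteristic equation r² - 8r + 16 = 0 has discriminant (-8)² - 4·(16) = 0, so r = 4 is a repeated root.
Hence y_h = (C1 + C2*t)*exp(4*t).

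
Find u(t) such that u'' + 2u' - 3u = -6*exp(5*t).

Characteristic equation r² + 2r - 3 = 0 factors as (r + 3)(r - 1) = 0, so r = -3, 1.
Hence u_h = C1*exp(-3*t) + C2*exp(t).
Try u_p = A*exp(5*t). Substituting into the equation and dividing by exp(5*t) gives A = -3/16, so u_p = -3*exp(5*t)/16.

u = -3*exp(5*t)/16 + C1*exp(-3*t) + C2*exp(t)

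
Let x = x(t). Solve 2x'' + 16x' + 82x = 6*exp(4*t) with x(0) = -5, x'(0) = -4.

Divide through by 2: x'' + 8x' + 41x = 3*exp(4*t).
Characteristic equation r² + 8r + 41 = 0 has discriminant (8)² - 4·(41) = -100 < 0, so r = -4 ± 5i.
Hence x_h = C1*cos(5*t)*exp(-4*t) + C2*exp(-4*t)*sin(5*t).
Try x_p = A*exp(4*t). Substituting into the equation and dividing by exp(4*t) gives A = 3/89, so x_p = 3*exp(4*t)/89.
General solution: x = 3*exp(4*t)/89 + C1*cos(5*t)*exp(-4*t) + C2*exp(-4*t)*sin(5*t).
Apply the initial conditions: x(0) = 3/89 + C1 = -5 and x'(0) = 12/89 - 4*C1 + 5*C2 = -4. Solving gives C1 = -448/89, C2 = -432/89.

x = 3*exp(4*t)/89 - 448*cos(5*t)*exp(-4*t)/89 - 432*exp(-4*t)*sin(5*t)/89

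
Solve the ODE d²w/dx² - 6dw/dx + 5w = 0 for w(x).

w = C1*exp(5*x) + C2*exp(x)

Characteristic equation r² - 6r + 5 = 0 factors as (r - 5)(r - 1) = 0, so r = 5, 1.
Hence w_h = C1*exp(5*x) + C2*exp(x).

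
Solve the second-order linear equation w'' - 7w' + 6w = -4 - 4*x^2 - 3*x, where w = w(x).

Characteristic equation r² - 7r + 6 = 0 factors as (r - 1)(r - 6) = 0, so r = 1, 6.
Hence w_h = C1*exp(x) + C2*exp(6*x).
For the particular solution try w_p = A0 + A1*x + A2*x^2. Substituting and matching coefficients of each power of x gives A0 = -307/108, A1 = -37/18, A2 = -2/3, so w_p = -307/108 - 37*x/18 - 2*x^2/3.

w = -307/108 - 37*x/18 - 2*x**2/3 + C1*exp(x) + C2*exp(6*x)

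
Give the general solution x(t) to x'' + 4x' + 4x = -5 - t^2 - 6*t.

x = -1/8 - t - t**2/4 + C1*exp(-2*t) + C2*t*exp(-2*t)

Characteristic equation r² + 4r + 4 = 0 has discriminant (4)² - 4·(4) = 0, so r = -2 is a repeated root.
Hence x_h = (C1 + C2*t)*exp(-2*t).
For the particular solution try x_p = A0 + A1*t + A2*t^2. Substituting and matching coefficients of each power of t gives A0 = -1/8, A1 = -1, A2 = -1/4, so x_p = -1/8 - t - t^2/4.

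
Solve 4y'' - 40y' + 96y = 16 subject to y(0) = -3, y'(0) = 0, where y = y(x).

y = 1/6 - 19*exp(4*x)/2 + 19*exp(6*x)/3

Divide through by 4: y'' - 10y' + 24y = 4.
Characteristic equation r² - 10r + 24 = 0 factors as (r - 4)(r - 6) = 0, so r = 4, 6.
Hence y_h = C1*exp(4*x) + C2*exp(6*x).
For the particular solution try y_p = A0. Substituting and matching coefficients of each power of x gives A0 = 1/6, so y_p = 1/6.
General solution: y = 1/6 + C1*exp(4*x) + C2*exp(6*x).
Apply the initial conditions: y(0) = 1/6 + C1 + C2 = -3 and y'(0) = 4*C1 + 6*C2 = 0. Solving gives C1 = -19/2, C2 = 19/3.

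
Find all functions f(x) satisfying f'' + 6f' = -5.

f = C2 - 5*x/6 + C1*exp(-6*x)

Characteristic equation r² + 6r = 0 factors as (r + 6)r = 0, so r = -6, 0.
Hence f_h = C1*exp(-6*x) + C2.
Since 0 is a characteristic root (multiplicity 1), multiply the polynomial trial by x: try f_p = A0*x. Substituting and matching coefficients of each power of x gives A0 = -5/6, so f_p = -5*x/6.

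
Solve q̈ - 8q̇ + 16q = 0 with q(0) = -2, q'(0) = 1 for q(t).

q = -2*exp(4*t) + 9*t*exp(4*t)

Characteristic equation r² - 8r + 16 = 0 has discriminant (-8)² - 4·(16) = 0, so r = 4 is a repeated root.
Hence q_h = (C1 + C2*t)*exp(4*t).
Apply the initial conditions: q(0) = C1 = -2 and q'(0) = C2 + 4*C1 = 1. Solving gives C1 = -2, C2 = 9.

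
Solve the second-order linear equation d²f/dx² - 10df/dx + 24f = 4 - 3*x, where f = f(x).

f = 11/96 - x/8 + C1*exp(4*x) + C2*exp(6*x)

Characteristic equation r² - 10r + 24 = 0 factors as (r - 4)(r - 6) = 0, so r = 4, 6.
Hence f_h = C1*exp(4*x) + C2*exp(6*x).
For the particular solution try f_p = A0 + A1*x. Substituting and matching coefficients of each power of x gives A0 = 11/96, A1 = -1/8, so f_p = 11/96 - x/8.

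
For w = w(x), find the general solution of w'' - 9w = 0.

Characteristic equation r² - 9 = 0 factors as (r - 3)(r + 3) = 0, so r = 3, -3.
Hence w_h = C1*exp(3*x) + C2*exp(-3*x).

w = C1*exp(3*x) + C2*exp(-3*x)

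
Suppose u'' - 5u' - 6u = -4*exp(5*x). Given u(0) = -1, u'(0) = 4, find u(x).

Characteristic equation r² - 5r - 6 = 0 factors as (r + 1)(r - 6) = 0, so r = -1, 6.
Hence u_h = C1*exp(-x) + C2*exp(6*x).
Try u_p = A*exp(5*x). Substituting into the equation and dividing by exp(5*x) gives A = 2/3, so u_p = 2*exp(5*x)/3.
General solution: u = 2*exp(5*x)/3 + C1*exp(-x) + C2*exp(6*x).
Apply the initial conditions: u(0) = 2/3 + C1 + C2 = -1 and u'(0) = 10/3 - C1 + 6*C2 = 4. Solving gives C1 = -32/21, C2 = -1/7.

u = -32*exp(-x)/21 - exp(6*x)/7 + 2*exp(5*x)/3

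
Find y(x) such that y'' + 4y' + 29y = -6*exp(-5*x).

y = -3*exp(-5*x)/17 + C1*cos(5*x)*exp(-2*x) + C2*exp(-2*x)*sin(5*x)

Characteristic equation r² + 4r + 29 = 0 has discriminant (4)² - 4·(29) = -100 < 0, so r = -2 ± 5i.
Hence y_h = C1*cos(5*x)*exp(-2*x) + C2*exp(-2*x)*sin(5*x).
Try y_p = A*exp(-5*x). Substituting into the equation and dividing by exp(-5*x) gives A = -3/17, so y_p = -3*exp(-5*x)/17.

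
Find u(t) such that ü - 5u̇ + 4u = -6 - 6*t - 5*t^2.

Characteristic equation r² - 5r + 4 = 0 factors as (r - 1)(r - 4) = 0, so r = 1, 4.
Hence u_h = C1*exp(t) + C2*exp(4*t).
For the particular solution try u_p = A0 + A1*t + A2*t^2. Substituting and matching coefficients of each power of t gives A0 = -213/32, A1 = -37/8, A2 = -5/4, so u_p = -213/32 - 37*t/8 - 5*t^2/4.

u = -213/32 - 37*t/8 - 5*t**2/4 + C1*exp(t) + C2*exp(4*t)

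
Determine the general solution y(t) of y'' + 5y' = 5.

y = C2 + t + C1*exp(-5*t)

Characteristic equation r² + 5r = 0 factors as (r + 5)r = 0, so r = -5, 0.
Hence y_h = C1*exp(-5*t) + C2.
Since 0 is a characteristic root (multiplicity 1), multiply the polynomial trial by t: try y_p = A0*t. Substituting and matching coefficients of each power of t gives A0 = 1, so y_p = t.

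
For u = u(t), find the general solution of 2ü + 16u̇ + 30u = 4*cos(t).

u = 4*sin(t)/65 + 7*cos(t)/65 + C1*exp(-5*t) + C2*exp(-3*t)

Divide through by 2: u'' + 8u' + 15u = 2*cos(t).
Characteristic equation r² + 8r + 15 = 0 factors as (r + 5)(r + 3) = 0, so r = -5, -3.
Hence u_h = C1*exp(-5*t) + C2*exp(-3*t).
Try u_p = A*cos(t) + B*sin(t). Substituting and equating the coefficients of cos(t) and sin(t) gives A = 7/65, B = 4/65, so u_p = 4*sin(t)/65 + 7*cos(t)/65.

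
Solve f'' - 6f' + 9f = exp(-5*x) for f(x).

Characteristic equation r² - 6r + 9 = 0 has discriminant (-6)² - 4·(9) = 0, so r = 3 is a repeated root.
Hence f_h = (C1 + C2*x)*exp(3*x).
Try f_p = A*exp(-5*x). Substituting into the equation and dividing by exp(-5*x) gives A = 1/64, so f_p = exp(-5*x)/64.

f = exp(-5*x)/64 + C1*exp(3*x) + C2*x*exp(3*x)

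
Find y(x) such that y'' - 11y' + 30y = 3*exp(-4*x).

Characteristic equation r² - 11r + 30 = 0 factors as (r - 6)(r - 5) = 0, so r = 6, 5.
Hence y_h = C1*exp(6*x) + C2*exp(5*x).
Try y_p = A*exp(-4*x). Substituting into the equation and dividing by exp(-4*x) gives A = 1/30, so y_p = exp(-4*x)/30.

y = exp(-4*x)/30 + C1*exp(6*x) + C2*exp(5*x)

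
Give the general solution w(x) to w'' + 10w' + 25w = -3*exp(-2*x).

w = -exp(-2*x)/3 + C1*exp(-5*x) + C2*x*exp(-5*x)

Characteristic equation r² + 10r + 25 = 0 has discriminant (10)² - 4·(25) = 0, so r = -5 is a repeated root.
Hence w_h = (C1 + C2*x)*exp(-5*x).
Try w_p = A*exp(-2*x). Substituting into the equation and dividing by exp(-2*x) gives A = -1/3, so w_p = -exp(-2*x)/3.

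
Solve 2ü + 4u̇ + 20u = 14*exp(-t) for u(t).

Divide through by 2: u'' + 2u' + 10u = 7*exp(-t).
Characteristic equation r² + 2r + 10 = 0 has discriminant (2)² - 4·(10) = -36 < 0, so r = -1 ± 3i.
Hence u_h = C1*cos(3*t)*exp(-t) + C2*exp(-t)*sin(3*t).
Try u_p = A*exp(-t). Substituting into the equation and dividing by exp(-t) gives A = 7/9, so u_p = 7*exp(-t)/9.

u = 7*exp(-t)/9 + C1*cos(3*t)*exp(-t) + C2*exp(-t)*sin(3*t)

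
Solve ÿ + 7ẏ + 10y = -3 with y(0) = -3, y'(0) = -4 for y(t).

Characteristic equation r² + 7r + 10 = 0 factors as (r + 5)(r + 2) = 0, so r = -5, -2.
Hence y_h = C1*exp(-5*t) + C2*exp(-2*t).
For the particular solution try y_p = A0. Substituting and matching coefficients of each power of t gives A0 = -3/10, so y_p = -3/10.
General solution: y = -3/10 + C1*exp(-5*t) + C2*exp(-2*t).
Apply the initial conditions: y(0) = -3/10 + C1 + C2 = -3 and y'(0) = -5*C1 - 2*C2 = -4. Solving gives C1 = 47/15, C2 = -35/6.

y = -3/10 - 35*exp(-2*t)/6 + 47*exp(-5*t)/15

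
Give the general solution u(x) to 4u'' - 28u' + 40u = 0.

Divide through by 4: u'' - 7u' + 10u = 0.
Characteristic equation r² - 7r + 10 = 0 factors as (r - 2)(r - 5) = 0, so r = 2, 5.
Hence u_h = C1*exp(2*x) + C2*exp(5*x).

u = C1*exp(2*x) + C2*exp(5*x)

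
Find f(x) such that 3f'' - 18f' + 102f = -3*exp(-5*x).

Divide through by 3: f'' - 6f' + 34f = -exp(-5*x).
Characteristic equation r² - 6r + 34 = 0 has discriminant (-6)² - 4·(34) = -100 < 0, so r = 3 ± 5i.
Hence f_h = C1*cos(5*x)*exp(3*x) + C2*exp(3*x)*sin(5*x).
Try f_p = A*exp(-5*x). Substituting into the equation and dividing by exp(-5*x) gives A = -1/89, so f_p = -exp(-5*x)/89.

f = -exp(-5*x)/89 + C1*cos(5*x)*exp(3*x) + C2*exp(3*x)*sin(5*x)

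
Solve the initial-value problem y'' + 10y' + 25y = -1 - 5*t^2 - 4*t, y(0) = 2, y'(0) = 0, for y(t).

y = -3/125 - t**2/5 + 253*exp(-5*t)/125 + 253*t*exp(-5*t)/25

Characteristic equation r² + 10r + 25 = 0 has discriminant (10)² - 4·(25) = 0, so r = -5 is a repeated root.
Hence y_h = (C1 + C2*t)*exp(-5*t).
For the particular solution try y_p = A0 + A1*t + A2*t^2. Substituting and matching coefficients of each power of t gives A0 = -3/125, A1 = 0, A2 = -1/5, so y_p = -3/125 - t^2/5.
General solution: y = -3/125 - t^2/5 + C1*exp(-5*t) + C2*t*exp(-5*t).
Apply the initial conditions: y(0) = -3/125 + C1 = 2 and y'(0) = C2 - 5*C1 = 0. Solving gives C1 = 253/125, C2 = 253/25.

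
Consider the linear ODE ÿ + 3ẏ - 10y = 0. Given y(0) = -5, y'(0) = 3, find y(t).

y = -22*exp(2*t)/7 - 13*exp(-5*t)/7

Characteristic equation r² + 3r - 10 = 0 factors as (r + 5)(r - 2) = 0, so r = -5, 2.
Hence y_h = C1*exp(-5*t) + C2*exp(2*t).
Apply the initial conditions: y(0) = C1 + C2 = -5 and y'(0) = -5*C1 + 2*C2 = 3. Solving gives C1 = -13/7, C2 = -22/7.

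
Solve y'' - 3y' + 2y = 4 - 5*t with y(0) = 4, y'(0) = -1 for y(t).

Characteristic equation r² - 3r + 2 = 0 factors as (r - 1)(r - 2) = 0, so r = 1, 2.
Hence y_h = C1*exp(t) + C2*exp(2*t).
For the particular solution try y_p = A0 + A1*t. Substituting and matching coefficients of each power of t gives A0 = -7/4, A1 = -5/2, so y_p = -7/4 - 5*t/2.
General solution: y = -7/4 - 5*t/2 + C1*exp(t) + C2*exp(2*t).
Apply the initial conditions: y(0) = -7/4 + C1 + C2 = 4 and y'(0) = -5/2 + C1 + 2*C2 = -1. Solving gives C1 = 10, C2 = -17/4.

y = -7/4 + 10*exp(t) - 17*exp(2*t)/4 - 5*t/2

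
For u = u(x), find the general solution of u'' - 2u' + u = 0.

u = C1*exp(x) + C2*x*exp(x)

Characteristic equation r² - 2r + 1 = 0 has discriminant (-2)² - 4·(1) = 0, so r = 1 is a repeated root.
Hence u_h = (C1 + C2*x)*exp(x).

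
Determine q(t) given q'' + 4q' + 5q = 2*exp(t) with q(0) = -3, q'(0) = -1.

q = exp(t)/5 - 38*exp(-2*t)*sin(t)/5 - 16*cos(t)*exp(-2*t)/5

Characteristic equation r² + 4r + 5 = 0 has discriminant (4)² - 4·(5) = -4 < 0, so r = -2 ± i.
Hence q_h = C1*cos(t)*exp(-2*t) + C2*exp(-2*t)*sin(t).
Try q_p = A*exp(t). Substituting into the equation and dividing by exp(t) gives A = 1/5, so q_p = exp(t)/5.
General solution: q = exp(t)/5 + C1*cos(t)*exp(-2*t) + C2*exp(-2*t)*sin(t).
Apply the initial conditions: q(0) = 1/5 + C1 = -3 and q'(0) = 1/5 + C2 - 2*C1 = -1. Solving gives C1 = -16/5, C2 = -38/5.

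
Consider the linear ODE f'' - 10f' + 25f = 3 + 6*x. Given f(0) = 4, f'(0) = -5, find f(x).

f = 27/125 + 6*x/25 + 473*exp(5*x)/125 - 604*x*exp(5*x)/25

Characteristic equation r² - 10r + 25 = 0 has discriminant (-10)² - 4·(25) = 0, so r = 5 is a repeated root.
Hence f_h = (C1 + C2*x)*exp(5*x).
For the particular solution try f_p = A0 + A1*x. Substituting and matching coefficients of each power of x gives A0 = 27/125, A1 = 6/25, so f_p = 27/125 + 6*x/25.
General solution: f = 27/125 + 6*x/25 + C1*exp(5*x) + C2*x*exp(5*x).
Apply the initial conditions: f(0) = 27/125 + C1 = 4 and f'(0) = 6/25 + C2 + 5*C1 = -5. Solving gives C1 = 473/125, C2 = -604/25.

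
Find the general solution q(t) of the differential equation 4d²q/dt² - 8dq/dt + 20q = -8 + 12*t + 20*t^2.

q = -6/25 + t**2 + 7*t/5 + C1*cos(2*t)*exp(t) + C2*exp(t)*sin(2*t)

Divide through by 4: q'' - 2q' + 5q = -2 + 3*t + 5*t^2.
Characteristic equation r² - 2r + 5 = 0 has discriminant (-2)² - 4·(5) = -16 < 0, so r = 1 ± 2i.
Hence q_h = C1*cos(2*t)*exp(t) + C2*exp(t)*sin(2*t).
For the particular solution try q_p = A0 + A1*t + A2*t^2. Substituting and matching coefficients of each power of t gives A0 = -6/25, A1 = 7/5, A2 = 1, so q_p = -6/25 + t^2 + 7*t/5.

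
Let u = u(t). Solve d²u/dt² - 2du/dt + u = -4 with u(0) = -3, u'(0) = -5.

Characteristic equation r² - 2r + 1 = 0 has discriminant (-2)² - 4·(1) = 0, so r = 1 is a repeated root.
Hence u_h = (C1 + C2*t)*exp(t).
For the particular solution try u_p = A0. Substituting and matching coefficients of each power of t gives A0 = -4, so u_p = -4.
General solution: u = -4 + C1*exp(t) + C2*t*exp(t).
Apply the initial conditions: u(0) = -4 + C1 = -3 and u'(0) = C1 + C2 = -5. Solving gives C1 = 1, C2 = -6.

u = -4 - 6*t*exp(t) + exp(t)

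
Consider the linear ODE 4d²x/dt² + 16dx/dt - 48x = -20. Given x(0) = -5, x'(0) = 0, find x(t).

x = 5/12 - 65*exp(2*t)/16 - 65*exp(-6*t)/48

Divide through by 4: x'' + 4x' - 12x = -5.
Characteristic equation r² + 4r - 12 = 0 factors as (r - 2)(r + 6) = 0, so r = 2, -6.
Hence x_h = C1*exp(2*t) + C2*exp(-6*t).
For the particular solution try x_p = A0. Substituting and matching coefficients of each power of t gives A0 = 5/12, so x_p = 5/12.
General solution: x = 5/12 + C1*exp(2*t) + C2*exp(-6*t).
Apply the initial conditions: x(0) = 5/12 + C1 + C2 = -5 and x'(0) = -6*C2 + 2*C1 = 0. Solving gives C1 = -65/16, C2 = -65/48.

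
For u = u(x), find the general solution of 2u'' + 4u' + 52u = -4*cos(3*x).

u = -34*cos(3*x)/325 - 12*sin(3*x)/325 + C1*cos(5*x)*exp(-x) + C2*exp(-x)*sin(5*x)

Divide through by 2: u'' + 2u' + 26u = -2*cos(3*x).
Characteristic equation r² + 2r + 26 = 0 has discriminant (2)² - 4·(26) = -100 < 0, so r = -1 ± 5i.
Hence u_h = C1*cos(5*x)*exp(-x) + C2*exp(-x)*sin(5*x).
Try u_p = A*cos(3*x) + B*sin(3*x). Substituting and equating the coefficients of cos(3x) and sin(3x) gives A = -34/325, B = -12/325, so u_p = -34*cos(3*x)/325 - 12*sin(3*x)/325.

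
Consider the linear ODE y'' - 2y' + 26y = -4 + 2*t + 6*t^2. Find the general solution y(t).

Characteristic equation r² - 2r + 26 = 0 has discriminant (-2)² - 4·(26) = -100 < 0, so r = 1 ± 5i.
Hence y_h = C1*cos(5*t)*exp(t) + C2*exp(t)*sin(5*t).
For the particular solution try y_p = A0 + A1*t + A2*t^2. Substituting and matching coefficients of each power of t gives A0 = -358/2197, A1 = 19/169, A2 = 3/13, so y_p = -358/2197 + 3*t^2/13 + 19*t/169.

y = -358/2197 + 3*t**2/13 + 19*t/169 + C1*cos(5*t)*exp(t) + C2*exp(t)*sin(5*t)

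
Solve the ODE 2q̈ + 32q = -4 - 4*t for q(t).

Divide through by 2: q'' + 16q = -2 - 2*t.
Characteristic equation r² + 16 = 0 has discriminant (0)² - 4·(16) = -64 < 0, so r = ± 4i.
Hence q_h = C1*cos(4*t) + C2*sin(4*t).
For the particular solution try q_p = A0 + A1*t. Substituting and matching coefficients of each power of t gives A0 = -1/8, A1 = -1/8, so q_p = -1/8 - t/8.

q = -1/8 - t/8 + C1*cos(4*t) + C2*sin(4*t)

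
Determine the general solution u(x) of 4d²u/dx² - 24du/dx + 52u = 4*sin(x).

u = sin(x)/15 + cos(x)/30 + C1*cos(2*x)*exp(3*x) + C2*exp(3*x)*sin(2*x)

Divide through by 4: u'' - 6u' + 13u = sin(x).
Characteristic equation r² - 6r + 13 = 0 has discriminant (-6)² - 4·(13) = -16 < 0, so r = 3 ± 2i.
Hence u_h = C1*cos(2*x)*exp(3*x) + C2*exp(3*x)*sin(2*x).
Try u_p = A*cos(x) + B*sin(x). Substituting and equating the coefficients of cos(x) and sin(x) gives A = 1/30, B = 1/15, so u_p = sin(x)/15 + cos(x)/30.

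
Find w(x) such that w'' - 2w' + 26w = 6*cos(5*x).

w = -60*sin(5*x)/101 + 6*cos(5*x)/101 + C1*cos(5*x)*exp(x) + C2*exp(x)*sin(5*x)

Characteristic equation r² - 2r + 26 = 0 has discriminant (-2)² - 4·(26) = -100 < 0, so r = 1 ± 5i.
Hence w_h = C1*cos(5*x)*exp(x) + C2*exp(x)*sin(5*x).
Try w_p = A*cos(5*x) + B*sin(5*x). Substituting and equating the coefficients of cos(5x) and sin(5x) gives A = 6/101, B = -60/101, so w_p = -60*sin(5*x)/101 + 6*cos(5*x)/101.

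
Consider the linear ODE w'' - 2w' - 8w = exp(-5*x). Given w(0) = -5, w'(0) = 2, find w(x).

w = -71*exp(4*x)/54 - 67*exp(-2*x)/18 + exp(-5*x)/27

Characteristic equation r² - 2r - 8 = 0 factors as (r - 4)(r + 2) = 0, so r = 4, -2.
Hence w_h = C1*exp(4*x) + C2*exp(-2*x).
Try w_p = A*exp(-5*x). Substituting into the equation and dividing by exp(-5*x) gives A = 1/27, so w_p = exp(-5*x)/27.
General solution: w = exp(-5*x)/27 + C1*exp(4*x) + C2*exp(-2*x).
Apply the initial conditions: w(0) = 1/27 + C1 + C2 = -5 and w'(0) = -5/27 - 2*C2 + 4*C1 = 2. Solving gives C1 = -71/54, C2 = -67/18.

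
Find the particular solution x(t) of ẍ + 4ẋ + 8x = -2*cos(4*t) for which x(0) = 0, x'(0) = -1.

x = -sin(4*t)/10 + cos(4*t)/20 - 7*exp(-2*t)*sin(2*t)/20 - cos(2*t)*exp(-2*t)/20

Characteristic equation r² + 4r + 8 = 0 has discriminant (4)² - 4·(8) = -16 < 0, so r = -2 ± 2i.
Hence x_h = C1*cos(2*t)*exp(-2*t) + C2*exp(-2*t)*sin(2*t).
Try x_p = A*cos(4*t) + B*sin(4*t). Substituting and equating the coefficients of cos(4t) and sin(4t) gives A = 1/20, B = -1/10, so x_p = -sin(4*t)/10 + cos(4*t)/20.
General solution: x = -sin(4*t)/10 + cos(4*t)/20 + C1*cos(2*t)*exp(-2*t) + C2*exp(-2*t)*sin(2*t).
Apply the initial conditions: x(0) = 1/20 + C1 = 0 and x'(0) = -2/5 - 2*C1 + 2*C2 = -1. Solving gives C1 = -1/20, C2 = -7/20.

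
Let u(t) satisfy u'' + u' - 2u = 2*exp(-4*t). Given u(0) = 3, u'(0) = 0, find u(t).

Characteristic equation r² + r - 2 = 0 factors as (r - 1)(r + 2) = 0, so r = 1, -2.
Hence u_h = C1*exp(t) + C2*exp(-2*t).
Try u_p = A*exp(-4*t). Substituting into the equation and dividing by exp(-4*t) gives A = 1/5, so u_p = exp(-4*t)/5.
General solution: u = exp(-4*t)/5 + C1*exp(t) + C2*exp(-2*t).
Apply the initial conditions: u(0) = 1/5 + C1 + C2 = 3 and u'(0) = -4/5 + C1 - 2*C2 = 0. Solving gives C1 = 32/15, C2 = 2/3.

u = exp(-4*t)/5 + 2*exp(-2*t)/3 + 32*exp(t)/15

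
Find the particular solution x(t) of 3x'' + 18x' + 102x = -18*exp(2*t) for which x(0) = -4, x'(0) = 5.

x = -3*exp(2*t)/25 - 97*cos(5*t)*exp(-3*t)/25 - 32*exp(-3*t)*sin(5*t)/25

Divide through by 3: x'' + 6x' + 34x = -6*exp(2*t).
Characteristic equation r² + 6r + 34 = 0 has discriminant (6)² - 4·(34) = -100 < 0, so r = -3 ± 5i.
Hence x_h = C1*cos(5*t)*exp(-3*t) + C2*exp(-3*t)*sin(5*t).
Try x_p = A*exp(2*t). Substituting into the equation and dividing by exp(2*t) gives A = -3/25, so x_p = -3*exp(2*t)/25.
General solution: x = -3*exp(2*t)/25 + C1*cos(5*t)*exp(-3*t) + C2*exp(-3*t)*sin(5*t).
Apply the initial conditions: x(0) = -3/25 + C1 = -4 and x'(0) = -6/25 - 3*C1 + 5*C2 = 5. Solving gives C1 = -97/25, C2 = -32/25.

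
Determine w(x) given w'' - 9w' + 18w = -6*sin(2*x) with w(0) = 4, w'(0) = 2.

w = -103*exp(6*x)/30 - 27*cos(2*x)/130 - 21*sin(2*x)/130 + 298*exp(3*x)/39

Characteristic equation r² - 9r + 18 = 0 factors as (r - 3)(r - 6) = 0, so r = 3, 6.
Hence w_h = C1*exp(3*x) + C2*exp(6*x).
Try w_p = A*cos(2*x) + B*sin(2*x). Substituting and equating the coefficients of cos(2x) and sin(2x) gives A = -27/130, B = -21/130, so w_p = -27*cos(2*x)/130 - 21*sin(2*x)/130.
General solution: w = -27*cos(2*x)/130 - 21*sin(2*x)/130 + C1*exp(3*x) + C2*exp(6*x).
Apply the initial conditions: w(0) = -27/130 + C1 + C2 = 4 and w'(0) = -21/65 + 3*C1 + 6*C2 = 2. Solving gives C1 = 298/39, C2 = -103/30.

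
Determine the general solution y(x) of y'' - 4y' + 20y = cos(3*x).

y = -12*sin(3*x)/265 + 11*cos(3*x)/265 + C1*cos(4*x)*exp(2*x) + C2*exp(2*x)*sin(4*x)

Characteristic equation r² - 4r + 20 = 0 has discriminant (-4)² - 4·(20) = -64 < 0, so r = 2 ± 4i.
Hence y_h = C1*cos(4*x)*exp(2*x) + C2*exp(2*x)*sin(4*x).
Try y_p = A*cos(3*x) + B*sin(3*x). Substituting and equating the coefficients of cos(3x) and sin(3x) gives A = 11/265, B = -12/265, so y_p = -12*sin(3*x)/265 + 11*cos(3*x)/265.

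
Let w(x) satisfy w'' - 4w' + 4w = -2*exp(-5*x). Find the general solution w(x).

w = -2*exp(-5*x)/49 + C1*exp(2*x) + C2*x*exp(2*x)

Characteristic equation r² - 4r + 4 = 0 has discriminant (-4)² - 4·(4) = 0, so r = 2 is a repeated root.
Hence w_h = (C1 + C2*x)*exp(2*x).
Try w_p = A*exp(-5*x). Substituting into the equation and dividing by exp(-5*x) gives A = -2/49, so w_p = -2*exp(-5*x)/49.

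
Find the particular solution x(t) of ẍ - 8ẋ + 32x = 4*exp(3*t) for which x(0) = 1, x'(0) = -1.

x = 4*exp(3*t)/17 - 81*exp(4*t)*sin(4*t)/68 + 13*cos(4*t)*exp(4*t)/17

Characteristic equation r² - 8r + 32 = 0 has discriminant (-8)² - 4·(32) = -64 < 0, so r = 4 ± 4i.
Hence x_h = C1*cos(4*t)*exp(4*t) + C2*exp(4*t)*sin(4*t).
Try x_p = A*exp(3*t). Substituting into the equation and dividing by exp(3*t) gives A = 4/17, so x_p = 4*exp(3*t)/17.
General solution: x = 4*exp(3*t)/17 + C1*cos(4*t)*exp(4*t) + C2*exp(4*t)*sin(4*t).
Apply the initial conditions: x(0) = 4/17 + C1 = 1 and x'(0) = 12/17 + 4*C1 + 4*C2 = -1. Solving gives C1 = 13/17, C2 = -81/68.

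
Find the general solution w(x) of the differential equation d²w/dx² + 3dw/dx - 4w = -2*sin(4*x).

Characteristic equation r² + 3r - 4 = 0 factors as (r - 1)(r + 4) = 0, so r = 1, -4.
Hence w_h = C1*exp(x) + C2*exp(-4*x).
Try w_p = A*cos(4*x) + B*sin(4*x). Substituting and equating the coefficients of cos(4x) and sin(4x) gives A = 3/68, B = 5/68, so w_p = 3*cos(4*x)/68 + 5*sin(4*x)/68.

w = 3*cos(4*x)/68 + 5*sin(4*x)/68 + C1*exp(x) + C2*exp(-4*x)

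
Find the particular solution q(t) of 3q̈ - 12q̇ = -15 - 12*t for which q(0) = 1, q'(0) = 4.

q = 3/8 + t**2/2 + 3*t/2 + 5*exp(4*t)/8

Divide through by 3: q'' - 4q' = -5 - 4*t.
Characteristic equation r² - 4r = 0 factors as (r - 4)r = 0, so r = 4, 0.
Hence q_h = C1*exp(4*t) + C2.
Since 0 is a characteristic root (multiplicity 1), multiply the polynomial trial by t: try q_p = t*(A0 + A1*t). Substituting and matching coefficients of each power of t gives A0 = 3/2, A1 = 1/2, so q_p = t^2/2 + 3*t/2.
General solution: q = C2 + t^2/2 + 3*t/2 + C1*exp(4*t).
Apply the initial conditions: q(0) = C1 + C2 = 1 and q'(0) = 3/2 + 4*C1 = 4. Solving gives C1 = 5/8, C2 = 3/8.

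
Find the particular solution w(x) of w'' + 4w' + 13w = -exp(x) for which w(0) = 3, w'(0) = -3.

w = -exp(x)/18 + 19*exp(-2*x)*sin(3*x)/18 + 55*cos(3*x)*exp(-2*x)/18

Characteristic equation r² + 4r + 13 = 0 has discriminant (4)² - 4·(13) = -36 < 0, so r = -2 ± 3i.
Hence w_h = C1*cos(3*x)*exp(-2*x) + C2*exp(-2*x)*sin(3*x).
Try w_p = A*exp(x). Substituting into the equation and dividing by exp(x) gives A = -1/18, so w_p = -exp(x)/18.
General solution: w = -exp(x)/18 + C1*cos(3*x)*exp(-2*x) + C2*exp(-2*x)*sin(3*x).
Apply the initial conditions: w(0) = -1/18 + C1 = 3 and w'(0) = -1/18 - 2*C1 + 3*C2 = -3. Solving gives C1 = 55/18, C2 = 19/18.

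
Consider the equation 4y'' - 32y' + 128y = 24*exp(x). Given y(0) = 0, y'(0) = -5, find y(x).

Divide through by 4: y'' - 8y' + 32y = 6*exp(x).
Characteristic equation r² - 8r + 32 = 0 has discriminant (-8)² - 4·(32) = -64 < 0, so r = 4 ± 4i.
Hence y_h = C1*cos(4*x)*exp(4*x) + C2*exp(4*x)*sin(4*x).
Try y_p = A*exp(x). Substituting into the equation and dividing by exp(x) gives A = 6/25, so y_p = 6*exp(x)/25.
General solution: y = 6*exp(x)/25 + C1*cos(4*x)*exp(4*x) + C2*exp(4*x)*sin(4*x).
Apply the initial conditions: y(0) = 6/25 + C1 = 0 and y'(0) = 6/25 + 4*C1 + 4*C2 = -5. Solving gives C1 = -6/25, C2 = -107/100.

y = 6*exp(x)/25 - 107*exp(4*x)*sin(4*x)/100 - 6*cos(4*x)*exp(4*x)/25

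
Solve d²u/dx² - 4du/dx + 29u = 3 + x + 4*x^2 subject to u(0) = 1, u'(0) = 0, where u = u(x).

u = 2535/24389 + 4*x**2/29 + 61*x/841 - 45477*exp(2*x)*sin(5*x)/121945 + 21854*cos(5*x)*exp(2*x)/24389

Characteristic equation r² - 4r + 29 = 0 has discriminant (-4)² - 4·(29) = -100 < 0, so r = 2 ± 5i.
Hence u_h = C1*cos(5*x)*exp(2*x) + C2*exp(2*x)*sin(5*x).
For the particular solution try u_p = A0 + A1*x + A2*x^2. Substituting and matching coefficients of each power of x gives A0 = 2535/24389, A1 = 61/841, A2 = 4/29, so u_p = 2535/24389 + 4*x^2/29 + 61*x/841.
General solution: u = 2535/24389 + 4*x^2/29 + 61*x/841 + C1*cos(5*x)*exp(2*x) + C2*exp(2*x)*sin(5*x).
Apply the initial conditions: u(0) = 2535/24389 + C1 = 1 and u'(0) = 61/841 + 2*C1 + 5*C2 = 0. Solving gives C1 = 21854/24389, C2 = -45477/121945.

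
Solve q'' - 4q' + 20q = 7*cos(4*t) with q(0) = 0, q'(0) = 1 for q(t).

Characteristic equation r² - 4r + 20 = 0 has discriminant (-4)² - 4·(20) = -64 < 0, so r = 2 ± 4i.
Hence q_h = C1*cos(4*t)*exp(2*t) + C2*exp(2*t)*sin(4*t).
Try q_p = A*cos(4*t) + B*sin(4*t). Substituting and equating the coefficients of cos(4t) and sin(4t) gives A = 7/68, B = -7/17, so q_p = -7*sin(4*t)/17 + 7*cos(4*t)/68.
General solution: q = -7*sin(4*t)/17 + 7*cos(4*t)/68 + C1*cos(4*t)*exp(2*t) + C2*exp(2*t)*sin(4*t).
Apply the initial conditions: q(0) = 7/68 + C1 = 0 and q'(0) = -28/17 + 2*C1 + 4*C2 = 1. Solving gives C1 = -7/68, C2 = 97/136.

q = -7*sin(4*t)/17 + 7*cos(4*t)/68 - 7*cos(4*t)*exp(2*t)/68 + 97*exp(2*t)*sin(4*t)/136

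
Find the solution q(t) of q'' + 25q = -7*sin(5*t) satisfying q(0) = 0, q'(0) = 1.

Characteristic equation r² + 25 = 0 has discriminant (0)² - 4·(25) = -100 < 0, so r = ± 5i.
Hence q_h = C1*cos(5*t) + C2*sin(5*t).
Since ±5i are characteristic roots, multiply the trial by t. Try q_p = t*(A*cos(5*t) + B*sin(5*t)). Substituting and equating the coefficients of cos(5t) and sin(5t) gives A = 7/10, B = 0, so q_p = 7*t*cos(5*t)/10.
General solution: q = C1*cos(5*t) + C2*sin(5*t) + 7*t*cos(5*t)/10.
Apply the initial conditions: q(0) = C1 = 0 and q'(0) = 7/10 + 5*C2 = 1. Solving gives C1 = 0, C2 = 3/50.

q = 3*sin(5*t)/50 + 7*t*cos(5*t)/10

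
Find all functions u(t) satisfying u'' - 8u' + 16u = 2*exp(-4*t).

u = exp(-4*t)/32 + C1*exp(4*t) + C2*t*exp(4*t)

Characteristic equation r² - 8r + 16 = 0 has discriminant (-8)² - 4·(16) = 0, so r = 4 is a repeated root.
Hence u_h = (C1 + C2*t)*exp(4*t).
Try u_p = A*exp(-4*t). Substituting into the equation and dividing by exp(-4*t) gives A = 1/32, so u_p = exp(-4*t)/32.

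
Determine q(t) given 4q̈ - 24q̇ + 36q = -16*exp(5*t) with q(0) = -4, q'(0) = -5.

Divide through by 4: q'' - 6q' + 9q = -4*exp(5*t).
Characteristic equation r² - 6r + 9 = 0 has discriminant (-6)² - 4·(9) = 0, so r = 3 is a repeated root.
Hence q_h = (C1 + C2*t)*exp(3*t).
Try q_p = A*exp(5*t). Substituting into the equation and dividing by exp(5*t) gives A = -1, so q_p = -exp(5*t).
General solution: q = -exp(5*t) + C1*exp(3*t) + C2*t*exp(3*t).
Apply the initial conditions: q(0) = -1 + C1 = -4 and q'(0) = -5 + C2 + 3*C1 = -5. Solving gives C1 = -3, C2 = 9.

q = -exp(5*t) - 3*exp(3*t) + 9*t*exp(3*t)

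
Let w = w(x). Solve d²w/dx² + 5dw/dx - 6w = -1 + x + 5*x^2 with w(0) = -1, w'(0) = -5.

Characteristic equation r² + 5r - 6 = 0 factors as (r + 6)(r - 1) = 0, so r = -6, 1.
Hence w_h = C1*exp(-6*x) + C2*exp(x).
For the particular solution try w_p = A0 + A1*x + A2*x^2. Substituting and matching coefficients of each power of x gives A0 = -38/27, A1 = -14/9, A2 = -5/6, so w_p = -38/27 - 14*x/9 - 5*x^2/6.
General solution: w = -38/27 - 14*x/9 - 5*x^2/6 + C1*exp(-6*x) + C2*exp(x).
Apply the initial conditions: w(0) = -38/27 + C1 + C2 = -1 and w'(0) = -14/9 + C2 - 6*C1 = -5. Solving gives C1 = 104/189, C2 = -1/7.

w = -38/27 - 14*x/9 - 5*x**2/6 - exp(x)/7 + 104*exp(-6*x)/189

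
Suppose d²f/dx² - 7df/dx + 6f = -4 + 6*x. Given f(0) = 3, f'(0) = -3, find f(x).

f = 1/2 + x - 13*exp(6*x)/10 + 19*exp(x)/5

Characteristic equation r² - 7r + 6 = 0 factors as (r - 6)(r - 1) = 0, so r = 6, 1.
Hence f_h = C1*exp(6*x) + C2*exp(x).
For the particular solution try f_p = A0 + A1*x. Substituting and matching coefficients of each power of x gives A0 = 1/2, A1 = 1, so f_p = 1/2 + x.
General solution: f = 1/2 + x + C1*exp(6*x) + C2*exp(x).
Apply the initial conditions: f(0) = 1/2 + C1 + C2 = 3 and f'(0) = 1 + C2 + 6*C1 = -3. Solving gives C1 = -13/10, C2 = 19/5.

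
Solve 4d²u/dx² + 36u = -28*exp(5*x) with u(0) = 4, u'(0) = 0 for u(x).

Divide through by 4: u'' + 9u = -7*exp(5*x).
Characteristic equation r² + 9 = 0 has discriminant (0)² - 4·(9) = -36 < 0, so r = ± 3i.
Hence u_h = C1*cos(3*x) + C2*sin(3*x).
Try u_p = A*exp(5*x). Substituting into the equation and dividing by exp(5*x) gives A = -7/34, so u_p = -7*exp(5*x)/34.
General solution: u = -7*exp(5*x)/34 + C1*cos(3*x) + C2*sin(3*x).
Apply the initial conditions: u(0) = -7/34 + C1 = 4 and u'(0) = -35/34 + 3*C2 = 0. Solving gives C1 = 143/34, C2 = 35/102.

u = -7*exp(5*x)/34 + 35*sin(3*x)/102 + 143*cos(3*x)/34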